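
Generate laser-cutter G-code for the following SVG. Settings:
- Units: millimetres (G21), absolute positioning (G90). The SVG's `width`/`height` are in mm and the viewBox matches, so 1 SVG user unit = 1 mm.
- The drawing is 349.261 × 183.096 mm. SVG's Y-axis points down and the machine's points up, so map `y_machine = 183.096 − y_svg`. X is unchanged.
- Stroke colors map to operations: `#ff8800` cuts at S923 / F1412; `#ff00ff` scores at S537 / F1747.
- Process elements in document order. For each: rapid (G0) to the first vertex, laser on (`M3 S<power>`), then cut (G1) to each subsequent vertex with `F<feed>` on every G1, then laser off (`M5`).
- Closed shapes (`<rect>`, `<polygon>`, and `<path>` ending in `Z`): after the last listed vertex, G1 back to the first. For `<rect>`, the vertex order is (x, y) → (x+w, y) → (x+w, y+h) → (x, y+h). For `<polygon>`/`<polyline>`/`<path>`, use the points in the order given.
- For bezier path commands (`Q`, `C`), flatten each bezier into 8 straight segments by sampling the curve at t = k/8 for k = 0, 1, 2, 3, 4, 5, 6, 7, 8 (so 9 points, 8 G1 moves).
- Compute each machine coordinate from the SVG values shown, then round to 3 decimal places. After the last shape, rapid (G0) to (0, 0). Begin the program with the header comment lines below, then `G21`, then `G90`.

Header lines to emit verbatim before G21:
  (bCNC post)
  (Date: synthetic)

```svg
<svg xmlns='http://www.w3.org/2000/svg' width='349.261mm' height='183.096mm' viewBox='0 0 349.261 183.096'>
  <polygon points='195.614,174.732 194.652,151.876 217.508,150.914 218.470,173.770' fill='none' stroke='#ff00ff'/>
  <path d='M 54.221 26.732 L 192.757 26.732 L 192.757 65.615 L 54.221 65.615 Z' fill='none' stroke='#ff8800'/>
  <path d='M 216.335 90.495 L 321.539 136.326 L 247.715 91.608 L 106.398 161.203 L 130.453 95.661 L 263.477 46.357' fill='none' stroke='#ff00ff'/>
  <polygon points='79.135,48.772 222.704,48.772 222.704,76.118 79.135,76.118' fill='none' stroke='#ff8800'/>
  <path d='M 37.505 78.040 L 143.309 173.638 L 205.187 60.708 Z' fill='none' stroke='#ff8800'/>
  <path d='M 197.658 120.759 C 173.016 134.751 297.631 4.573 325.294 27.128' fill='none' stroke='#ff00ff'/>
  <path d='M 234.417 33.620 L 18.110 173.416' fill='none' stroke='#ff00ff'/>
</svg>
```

(bCNC post)
(Date: synthetic)
G21
G90
G0 X195.614 Y8.364
M3 S537
G1 X194.652 Y31.220 F1747
G1 X217.508 Y32.182 F1747
G1 X218.470 Y9.326 F1747
G1 X195.614 Y8.364 F1747
M5
G0 X54.221 Y156.364
M3 S923
G1 X192.757 Y156.364 F1412
G1 X192.757 Y117.481 F1412
G1 X54.221 Y117.481 F1412
G1 X54.221 Y156.364 F1412
M5
G0 X216.335 Y92.601
M3 S537
G1 X321.539 Y46.770 F1747
G1 X247.715 Y91.488 F1747
G1 X106.398 Y21.893 F1747
G1 X130.453 Y87.435 F1747
G1 X263.477 Y136.739 F1747
M5
G0 X79.135 Y134.324
M3 S923
G1 X222.704 Y134.324 F1412
G1 X222.704 Y106.978 F1412
G1 X79.135 Y106.978 F1412
G1 X79.135 Y134.324 F1412
M5
G0 X37.505 Y105.056
M3 S923
G1 X143.309 Y9.458 F1412
G1 X205.187 Y122.388 F1412
G1 X37.505 Y105.056 F1412
M5
G0 X197.658 Y62.337
M3 S537
G1 X194.933 Y63.268 F1747
G1 X203.315 Y74.236 F1747
G1 X219.920 Y91.761 F1747
G1 X241.862 Y112.364 F1747
G1 X266.255 Y132.565 F1747
G1 X290.215 Y148.886 F1747
G1 X310.857 Y157.847 F1747
G1 X325.294 Y155.968 F1747
M5
G0 X234.417 Y149.476
M3 S537
G1 X18.110 Y9.680 F1747
M5
G0 X0.000 Y0.000

Since the viewBox matches the mm dimensions, user units are millimetres directly. The only transform is the Y-flip y_m = 183.096 − y_svg.

Shape 1 is a regular polygon drawn with `<polygon>`. Its stroke #ff00ff means score at S537, F1747. After flipping Y the toolpath is (195.614,8.364) → (194.652,31.220) → (217.508,32.182) → (218.470,9.326) → (195.614,8.364), returning to the start.

Shape 2 is a rectangle drawn with `<path>`. Its stroke #ff8800 means cut at S923, F1412. After flipping Y the toolpath is (54.221,156.364) → (192.757,156.364) → (192.757,117.481) → (54.221,117.481) → (54.221,156.364), returning to the start.

Shape 3 is a open polyline drawn with `<path>`. Its stroke #ff00ff means score at S537, F1747. After flipping Y the toolpath is (216.335,92.601) → (321.539,46.770) → (247.715,91.488) → (106.398,21.893) → (130.453,87.435) → (263.477,136.739).

Shape 4 is a rectangle drawn with `<polygon>`. Its stroke #ff8800 means cut at S923, F1412. After flipping Y the toolpath is (79.135,134.324) → (222.704,134.324) → (222.704,106.978) → (79.135,106.978) → (79.135,134.324), returning to the start.

Shape 5 is a closed polygon drawn with `<path>`. Its stroke #ff8800 means cut at S923, F1412. After flipping Y the toolpath is (37.505,105.056) → (143.309,9.458) → (205.187,122.388) → (37.505,105.056), returning to the start.

Shape 6 is a cubic bezier drawn with `<path>`. Its stroke #ff00ff means score at S537, F1747. After flipping Y the toolpath is (197.658,62.337) → (194.933,63.268) → (203.315,74.236) → (219.920,91.761) → (241.862,112.364) → (266.255,132.565) → (290.215,148.886) → (310.857,157.847) → (325.294,155.968).

Shape 7 is a line segment drawn with `<path>`. Its stroke #ff00ff means score at S537, F1747. After flipping Y the toolpath is (234.417,149.476) → (18.110,9.680).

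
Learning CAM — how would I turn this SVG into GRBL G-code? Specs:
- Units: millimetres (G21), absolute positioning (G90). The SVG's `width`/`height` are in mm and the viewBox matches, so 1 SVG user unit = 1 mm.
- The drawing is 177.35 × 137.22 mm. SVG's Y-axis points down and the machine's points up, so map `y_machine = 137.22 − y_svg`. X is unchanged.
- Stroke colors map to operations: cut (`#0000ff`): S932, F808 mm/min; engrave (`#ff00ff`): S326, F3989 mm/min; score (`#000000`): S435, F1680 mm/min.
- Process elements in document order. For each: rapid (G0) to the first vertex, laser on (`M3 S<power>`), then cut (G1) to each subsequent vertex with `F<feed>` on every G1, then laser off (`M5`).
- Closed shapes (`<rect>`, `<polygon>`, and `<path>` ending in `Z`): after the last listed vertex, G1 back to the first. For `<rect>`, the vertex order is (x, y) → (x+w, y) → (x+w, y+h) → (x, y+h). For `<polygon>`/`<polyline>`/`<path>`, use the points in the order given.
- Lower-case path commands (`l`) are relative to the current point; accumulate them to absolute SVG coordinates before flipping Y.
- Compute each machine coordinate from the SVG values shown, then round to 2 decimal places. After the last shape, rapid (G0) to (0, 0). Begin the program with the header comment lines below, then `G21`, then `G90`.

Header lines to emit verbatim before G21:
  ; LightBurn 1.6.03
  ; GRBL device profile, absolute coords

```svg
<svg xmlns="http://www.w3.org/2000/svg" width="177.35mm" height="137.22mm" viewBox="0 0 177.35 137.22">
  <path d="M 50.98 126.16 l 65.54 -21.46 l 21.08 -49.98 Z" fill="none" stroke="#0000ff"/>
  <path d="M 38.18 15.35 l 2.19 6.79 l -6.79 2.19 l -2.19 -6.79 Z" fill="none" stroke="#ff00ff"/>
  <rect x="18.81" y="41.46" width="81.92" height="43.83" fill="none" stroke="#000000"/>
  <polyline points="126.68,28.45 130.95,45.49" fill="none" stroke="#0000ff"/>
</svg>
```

; LightBurn 1.6.03
; GRBL device profile, absolute coords
G21
G90
G0 X50.98 Y11.06
M3 S932
G1 X116.52 Y32.52 F808
G1 X137.60 Y82.50 F808
G1 X50.98 Y11.06 F808
M5
G0 X38.18 Y121.87
M3 S326
G1 X40.37 Y115.08 F3989
G1 X33.58 Y112.89 F3989
G1 X31.39 Y119.68 F3989
G1 X38.18 Y121.87 F3989
M5
G0 X18.81 Y95.76
M3 S435
G1 X100.73 Y95.76 F1680
G1 X100.73 Y51.93 F1680
G1 X18.81 Y51.93 F1680
G1 X18.81 Y95.76 F1680
M5
G0 X126.68 Y108.77
M3 S932
G1 X130.95 Y91.73 F808
M5
G0 X0.00 Y0.00

viewBox `0 0 177.35 137.22` with mm width/height → 1 unit = 1 mm. Flip: y_m = 137.22 − y_svg.

**Shape 1** — `<path>` closed polygon, stroke `#0000ff` → cut (S932, F808). Machine vertices: (50.98,11.06) → (116.52,32.52) → (137.60,82.50) → (50.98,11.06). Closed: final G1 returns to the first vertex.

**Shape 2** — `<path>` regular polygon, stroke `#ff00ff` → engrave (S326, F3989). Machine vertices: (38.18,121.87) → (40.37,115.08) → (33.58,112.89) → (31.39,119.68) → (38.18,121.87). Closed: final G1 returns to the first vertex.

**Shape 3** — `<rect>` rectangle, stroke `#000000` → score (S435, F1680). Machine vertices: (18.81,95.76) → (100.73,95.76) → (100.73,51.93) → (18.81,51.93) → (18.81,95.76). Closed: final G1 returns to the first vertex.

**Shape 4** — `<polyline>` line segment, stroke `#0000ff` → cut (S932, F808). Machine vertices: (126.68,108.77) → (130.95,91.73). Open path.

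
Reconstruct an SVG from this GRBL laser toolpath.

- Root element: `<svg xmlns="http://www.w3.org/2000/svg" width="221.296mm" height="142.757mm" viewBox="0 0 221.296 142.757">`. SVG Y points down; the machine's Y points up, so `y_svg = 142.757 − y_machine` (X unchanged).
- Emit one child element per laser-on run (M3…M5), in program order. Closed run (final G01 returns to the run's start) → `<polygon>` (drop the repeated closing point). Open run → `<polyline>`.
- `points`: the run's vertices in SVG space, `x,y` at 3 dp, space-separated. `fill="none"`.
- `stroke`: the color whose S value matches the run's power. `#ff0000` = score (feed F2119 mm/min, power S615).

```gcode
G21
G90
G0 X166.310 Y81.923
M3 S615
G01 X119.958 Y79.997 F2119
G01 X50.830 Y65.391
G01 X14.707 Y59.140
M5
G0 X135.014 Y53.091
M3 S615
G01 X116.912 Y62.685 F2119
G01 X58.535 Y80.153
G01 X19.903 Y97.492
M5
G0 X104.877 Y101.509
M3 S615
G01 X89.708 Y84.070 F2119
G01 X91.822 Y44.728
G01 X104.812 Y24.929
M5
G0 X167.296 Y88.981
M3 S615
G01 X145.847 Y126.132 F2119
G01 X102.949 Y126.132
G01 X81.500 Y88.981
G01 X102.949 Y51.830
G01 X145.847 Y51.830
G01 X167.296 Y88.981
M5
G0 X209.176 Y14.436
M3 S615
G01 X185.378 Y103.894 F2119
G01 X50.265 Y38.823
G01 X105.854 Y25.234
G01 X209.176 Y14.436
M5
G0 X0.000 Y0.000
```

<svg xmlns="http://www.w3.org/2000/svg" width="221.296mm" height="142.757mm" viewBox="0 0 221.296 142.757">
  <polyline points="166.310,60.834 119.958,62.760 50.830,77.366 14.707,83.617" fill="none" stroke="#ff0000"/>
  <polyline points="135.014,89.666 116.912,80.072 58.535,62.604 19.903,45.265" fill="none" stroke="#ff0000"/>
  <polyline points="104.877,41.248 89.708,58.687 91.822,98.029 104.812,117.828" fill="none" stroke="#ff0000"/>
  <polygon points="167.296,53.776 145.847,16.625 102.949,16.625 81.500,53.776 102.949,90.927 145.847,90.927" fill="none" stroke="#ff0000"/>
  <polygon points="209.176,128.321 185.378,38.863 50.265,103.934 105.854,117.523" fill="none" stroke="#ff0000"/>
</svg>

Each laser-on run becomes one SVG element. Flip Y back into SVG space with y_svg = 142.757 − y_machine. Every run uses S615, so all elements get stroke `#ff0000` (score).

Run 1: The run is open, so emit a `<polyline>` with points (Y-flipped): 166.310,60.834 119.958,62.760 50.830,77.366 14.707,83.617.

Run 2: The run is open, so emit a `<polyline>` with points (Y-flipped): 135.014,89.666 116.912,80.072 58.535,62.604 19.903,45.265.

Run 3: The run is open, so emit a `<polyline>` with points (Y-flipped): 104.877,41.248 89.708,58.687 91.822,98.029 104.812,117.828.

Run 4: The run returns to its start, so emit a `<polygon>` with points (Y-flipped): 167.296,53.776 145.847,16.625 102.949,16.625 81.500,53.776 102.949,90.927 145.847,90.927.

Run 5: The run returns to its start, so emit a `<polygon>` with points (Y-flipped): 209.176,128.321 185.378,38.863 50.265,103.934 105.854,117.523.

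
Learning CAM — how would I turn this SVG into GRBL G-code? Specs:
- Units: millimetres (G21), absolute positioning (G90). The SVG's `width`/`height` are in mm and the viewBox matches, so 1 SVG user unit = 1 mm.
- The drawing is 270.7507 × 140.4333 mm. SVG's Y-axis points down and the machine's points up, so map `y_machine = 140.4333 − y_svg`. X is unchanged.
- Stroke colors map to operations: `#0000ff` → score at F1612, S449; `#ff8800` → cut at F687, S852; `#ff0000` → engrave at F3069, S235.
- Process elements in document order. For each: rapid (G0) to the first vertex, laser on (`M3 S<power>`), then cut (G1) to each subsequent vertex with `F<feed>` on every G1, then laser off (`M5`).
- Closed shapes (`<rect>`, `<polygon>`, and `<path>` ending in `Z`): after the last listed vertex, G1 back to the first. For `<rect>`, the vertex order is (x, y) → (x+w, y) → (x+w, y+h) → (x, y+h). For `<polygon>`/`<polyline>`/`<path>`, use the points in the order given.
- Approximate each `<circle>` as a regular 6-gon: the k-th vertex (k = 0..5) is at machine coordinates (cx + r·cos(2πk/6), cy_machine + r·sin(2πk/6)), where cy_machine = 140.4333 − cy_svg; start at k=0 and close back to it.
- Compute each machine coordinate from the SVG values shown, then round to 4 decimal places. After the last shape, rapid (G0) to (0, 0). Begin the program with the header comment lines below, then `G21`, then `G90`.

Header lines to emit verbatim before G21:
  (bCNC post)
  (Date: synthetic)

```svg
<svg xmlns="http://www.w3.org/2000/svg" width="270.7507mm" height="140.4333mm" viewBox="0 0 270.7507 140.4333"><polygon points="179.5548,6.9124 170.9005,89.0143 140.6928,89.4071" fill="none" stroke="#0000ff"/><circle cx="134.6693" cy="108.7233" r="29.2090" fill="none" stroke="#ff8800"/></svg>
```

1 u = 1 mm; y_m = 140.4333 − y.

[1] `<polygon>` closed polygon, #0000ff→score S449 F1612: (179.5548,133.5209) → (170.9005,51.4190) → (140.6928,51.0262) → (179.5548,133.5209) (closed)

[2] `<circle>` circle, #ff8800→cut S852 F687: (163.8783,31.7100) → (149.2738,57.0057) → (120.0648,57.0057) → (105.4603,31.7100) → (120.0648,6.4143) → (149.2738,6.4143) → (163.8783,31.7100) (closed)

(bCNC post)
(Date: synthetic)
G21
G90
G0 X179.5548 Y133.5209
M3 S449
G1 X170.9005 Y51.4190 F1612
G1 X140.6928 Y51.0262 F1612
G1 X179.5548 Y133.5209 F1612
M5
G0 X163.8783 Y31.7100
M3 S852
G1 X149.2738 Y57.0057 F687
G1 X120.0648 Y57.0057 F687
G1 X105.4603 Y31.7100 F687
G1 X120.0648 Y6.4143 F687
G1 X149.2738 Y6.4143 F687
G1 X163.8783 Y31.7100 F687
M5
G0 X0.0000 Y0.0000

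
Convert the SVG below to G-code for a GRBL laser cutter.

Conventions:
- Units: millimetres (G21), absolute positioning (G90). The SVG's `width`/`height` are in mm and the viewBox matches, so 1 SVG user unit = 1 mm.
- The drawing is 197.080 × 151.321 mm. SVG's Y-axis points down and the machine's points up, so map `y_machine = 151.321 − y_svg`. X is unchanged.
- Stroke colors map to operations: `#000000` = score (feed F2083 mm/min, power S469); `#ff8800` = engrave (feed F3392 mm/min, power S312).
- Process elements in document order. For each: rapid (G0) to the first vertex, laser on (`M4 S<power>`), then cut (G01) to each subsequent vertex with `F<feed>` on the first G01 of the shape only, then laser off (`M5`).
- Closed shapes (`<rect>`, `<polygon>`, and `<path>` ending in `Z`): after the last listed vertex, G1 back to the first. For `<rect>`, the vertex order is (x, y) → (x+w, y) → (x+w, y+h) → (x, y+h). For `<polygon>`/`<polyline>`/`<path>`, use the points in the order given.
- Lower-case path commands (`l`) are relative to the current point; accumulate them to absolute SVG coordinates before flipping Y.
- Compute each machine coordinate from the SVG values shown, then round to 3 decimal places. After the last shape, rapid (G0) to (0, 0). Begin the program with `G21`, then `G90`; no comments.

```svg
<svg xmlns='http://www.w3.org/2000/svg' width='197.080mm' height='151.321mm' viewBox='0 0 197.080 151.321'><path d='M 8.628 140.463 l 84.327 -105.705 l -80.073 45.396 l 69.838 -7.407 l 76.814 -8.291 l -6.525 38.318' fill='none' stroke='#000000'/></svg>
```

G21
G90
G0 X8.628 Y10.858
M4 S469
G01 X92.955 Y116.563 F2083
G01 X12.882 Y71.167
G01 X82.720 Y78.574
G01 X159.534 Y86.865
G01 X153.009 Y48.547
M5
G0 X0.000 Y0.000

Since the viewBox matches the mm dimensions, user units are millimetres directly. The only transform is the Y-flip y_m = 151.321 − y_svg.

Shape 1 is a open polyline drawn with `<path>`. Its stroke #000000 means score at S469, F2083. After flipping Y the toolpath is (8.628,10.858) → (92.955,116.563) → (12.882,71.167) → (82.720,78.574) → (159.534,86.865) → (153.009,48.547).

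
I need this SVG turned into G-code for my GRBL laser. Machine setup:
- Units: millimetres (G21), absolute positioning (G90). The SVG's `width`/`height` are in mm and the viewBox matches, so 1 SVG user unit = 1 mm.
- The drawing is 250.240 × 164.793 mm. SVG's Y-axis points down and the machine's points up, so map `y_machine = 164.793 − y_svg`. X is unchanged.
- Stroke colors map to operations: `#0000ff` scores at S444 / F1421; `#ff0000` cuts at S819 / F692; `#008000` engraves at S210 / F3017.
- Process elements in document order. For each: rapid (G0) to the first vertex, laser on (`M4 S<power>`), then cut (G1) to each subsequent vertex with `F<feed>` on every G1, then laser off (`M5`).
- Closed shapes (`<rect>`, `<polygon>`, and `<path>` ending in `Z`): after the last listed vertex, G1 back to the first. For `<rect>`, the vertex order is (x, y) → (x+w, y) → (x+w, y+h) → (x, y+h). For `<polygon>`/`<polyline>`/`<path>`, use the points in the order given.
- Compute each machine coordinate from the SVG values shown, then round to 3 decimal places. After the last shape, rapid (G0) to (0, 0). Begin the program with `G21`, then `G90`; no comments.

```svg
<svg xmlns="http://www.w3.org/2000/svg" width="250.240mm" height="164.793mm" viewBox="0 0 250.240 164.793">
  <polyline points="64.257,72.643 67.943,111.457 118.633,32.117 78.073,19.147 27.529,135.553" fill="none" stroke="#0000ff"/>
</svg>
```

G21
G90
G0 X64.257 Y92.150
M4 S444
G1 X67.943 Y53.336 F1421
G1 X118.633 Y132.676 F1421
G1 X78.073 Y145.646 F1421
G1 X27.529 Y29.240 F1421
M5
G0 X0.000 Y0.000

1 u = 1 mm; y_m = 164.793 − y.

[1] `<polyline>` open polyline, #0000ff→score S444 F1421: (64.257,92.150) → (67.943,53.336) → (118.633,132.676) → (78.073,145.646) → (27.529,29.240)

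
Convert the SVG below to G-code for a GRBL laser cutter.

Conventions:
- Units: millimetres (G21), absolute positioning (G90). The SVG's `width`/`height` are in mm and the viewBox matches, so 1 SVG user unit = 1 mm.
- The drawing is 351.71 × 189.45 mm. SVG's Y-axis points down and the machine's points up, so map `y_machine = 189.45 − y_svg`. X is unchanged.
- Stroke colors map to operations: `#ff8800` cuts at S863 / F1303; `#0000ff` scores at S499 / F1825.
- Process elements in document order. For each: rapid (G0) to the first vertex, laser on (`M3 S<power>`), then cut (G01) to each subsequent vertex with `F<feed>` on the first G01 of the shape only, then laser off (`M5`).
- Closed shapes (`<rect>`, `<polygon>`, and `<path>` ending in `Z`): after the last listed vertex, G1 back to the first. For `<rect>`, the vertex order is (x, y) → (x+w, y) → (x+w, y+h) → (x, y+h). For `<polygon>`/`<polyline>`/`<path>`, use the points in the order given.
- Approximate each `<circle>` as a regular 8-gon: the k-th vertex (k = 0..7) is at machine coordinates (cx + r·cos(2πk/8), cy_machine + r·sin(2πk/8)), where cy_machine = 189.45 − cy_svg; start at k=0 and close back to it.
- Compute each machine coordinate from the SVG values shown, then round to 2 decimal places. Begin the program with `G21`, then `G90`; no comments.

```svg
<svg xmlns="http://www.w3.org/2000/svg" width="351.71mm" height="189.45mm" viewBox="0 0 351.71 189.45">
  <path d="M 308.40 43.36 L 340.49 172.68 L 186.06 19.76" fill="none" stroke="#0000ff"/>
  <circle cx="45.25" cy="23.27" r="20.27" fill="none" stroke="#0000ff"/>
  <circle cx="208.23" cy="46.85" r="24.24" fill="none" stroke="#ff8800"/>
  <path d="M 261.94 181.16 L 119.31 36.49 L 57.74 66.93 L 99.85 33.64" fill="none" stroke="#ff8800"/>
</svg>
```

G21
G90
G0 X308.40 Y146.09
M3 S499
G01 X340.49 Y16.77 F1825
G01 X186.06 Y169.69
M5
G0 X65.52 Y166.18
M3 S499
G01 X59.58 Y180.51 F1825
G01 X45.25 Y186.45
G01 X30.92 Y180.51
G01 X24.98 Y166.18
G01 X30.92 Y151.85
G01 X45.25 Y145.91
G01 X59.58 Y151.85
G01 X65.52 Y166.18
M5
G0 X232.47 Y142.60
M3 S863
G01 X225.37 Y159.74 F1303
G01 X208.23 Y166.84
G01 X191.09 Y159.74
G01 X183.99 Y142.60
G01 X191.09 Y125.46
G01 X208.23 Y118.36
G01 X225.37 Y125.46
G01 X232.47 Y142.60
M5
G0 X261.94 Y8.29
M3 S863
G01 X119.31 Y152.96 F1303
G01 X57.74 Y122.52
G01 X99.85 Y155.81
M5

viewBox `0 0 351.71 189.45` with mm width/height → 1 unit = 1 mm. Flip: y_m = 189.45 − y_svg.

**Shape 1** — `<path>` open polyline, stroke `#0000ff` → score (S499, F1825). Machine vertices: (308.40,146.09) → (340.49,16.77) → (186.06,169.69). Open path.

**Shape 2** — `<circle>` circle, stroke `#0000ff` → score (S499, F1825). Machine vertices: (65.52,166.18) → (59.58,180.51) → (45.25,186.45) → (30.92,180.51) → (24.98,166.18) → (30.92,151.85) → (45.25,145.91) → (59.58,151.85) → (65.52,166.18). Closed: final G1 returns to the first vertex.

**Shape 3** — `<circle>` circle, stroke `#ff8800` → cut (S863, F1303). Machine vertices: (232.47,142.60) → (225.37,159.74) → (208.23,166.84) → (191.09,159.74) → (183.99,142.60) → (191.09,125.46) → (208.23,118.36) → (225.37,125.46) → (232.47,142.60). Closed: final G1 returns to the first vertex.

**Shape 4** — `<path>` open polyline, stroke `#ff8800` → cut (S863, F1303). Machine vertices: (261.94,8.29) → (119.31,152.96) → (57.74,122.52) → (99.85,155.81). Open path.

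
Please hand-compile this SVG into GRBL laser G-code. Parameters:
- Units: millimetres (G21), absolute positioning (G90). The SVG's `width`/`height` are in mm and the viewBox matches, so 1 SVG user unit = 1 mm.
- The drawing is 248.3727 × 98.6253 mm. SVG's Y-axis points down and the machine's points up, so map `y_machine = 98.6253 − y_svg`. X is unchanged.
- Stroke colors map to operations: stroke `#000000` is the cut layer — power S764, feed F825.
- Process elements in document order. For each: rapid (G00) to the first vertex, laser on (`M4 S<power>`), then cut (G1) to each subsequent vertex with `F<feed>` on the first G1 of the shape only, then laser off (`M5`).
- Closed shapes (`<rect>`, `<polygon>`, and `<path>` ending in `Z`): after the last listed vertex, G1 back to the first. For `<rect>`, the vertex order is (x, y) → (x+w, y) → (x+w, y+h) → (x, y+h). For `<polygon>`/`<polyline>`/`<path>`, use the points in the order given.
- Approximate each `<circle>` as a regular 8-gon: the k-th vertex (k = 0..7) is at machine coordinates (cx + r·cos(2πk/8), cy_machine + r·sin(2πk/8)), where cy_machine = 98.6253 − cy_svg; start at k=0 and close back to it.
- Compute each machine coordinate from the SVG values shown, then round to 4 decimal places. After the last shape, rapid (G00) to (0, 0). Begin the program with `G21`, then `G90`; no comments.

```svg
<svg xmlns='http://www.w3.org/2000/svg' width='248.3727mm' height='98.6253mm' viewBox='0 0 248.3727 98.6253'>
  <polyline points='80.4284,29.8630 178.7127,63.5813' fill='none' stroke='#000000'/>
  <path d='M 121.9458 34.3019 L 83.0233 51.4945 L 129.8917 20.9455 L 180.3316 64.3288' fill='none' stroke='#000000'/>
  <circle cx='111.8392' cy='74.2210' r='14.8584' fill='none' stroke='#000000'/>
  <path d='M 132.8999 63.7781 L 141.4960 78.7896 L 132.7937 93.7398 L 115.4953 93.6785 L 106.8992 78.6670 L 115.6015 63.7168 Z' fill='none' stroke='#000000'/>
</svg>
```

1 u = 1 mm; y_m = 98.6253 − y.

[1] `<polyline>` line segment, #000000→cut S764 F825: (80.4284,68.7623) → (178.7127,35.0440)

[2] `<path>` open polyline, #000000→cut S764 F825: (121.9458,64.3234) → (83.0233,47.1308) → (129.8917,77.6798) → (180.3316,34.2965)

[3] `<circle>` circle, #000000→cut S764 F825: (126.6976,24.4043) → (122.3457,34.9108) → (111.8392,39.2627) → (101.3327,34.9108) → (96.9808,24.4043) → (101.3327,13.8978) → (111.8392,9.5459) → (122.3457,13.8978) → (126.6976,24.4043) (closed)

[4] `<path>` regular polygon, #000000→cut S764 F825: (132.8999,34.8472) → (141.4960,19.8357) → (132.7937,4.8855) → (115.4953,4.9468) → (106.8992,19.9583) → (115.6015,34.9085) → (132.8999,34.8472) (closed)

G21
G90
G00 X80.4284 Y68.7623
M4 S764
G1 X178.7127 Y35.0440 F825
M5
G00 X121.9458 Y64.3234
M4 S764
G1 X83.0233 Y47.1308 F825
G1 X129.8917 Y77.6798
G1 X180.3316 Y34.2965
M5
G00 X126.6976 Y24.4043
M4 S764
G1 X122.3457 Y34.9108 F825
G1 X111.8392 Y39.2627
G1 X101.3327 Y34.9108
G1 X96.9808 Y24.4043
G1 X101.3327 Y13.8978
G1 X111.8392 Y9.5459
G1 X122.3457 Y13.8978
G1 X126.6976 Y24.4043
M5
G00 X132.8999 Y34.8472
M4 S764
G1 X141.4960 Y19.8357 F825
G1 X132.7937 Y4.8855
G1 X115.4953 Y4.9468
G1 X106.8992 Y19.9583
G1 X115.6015 Y34.9085
G1 X132.8999 Y34.8472
M5
G00 X0.0000 Y0.0000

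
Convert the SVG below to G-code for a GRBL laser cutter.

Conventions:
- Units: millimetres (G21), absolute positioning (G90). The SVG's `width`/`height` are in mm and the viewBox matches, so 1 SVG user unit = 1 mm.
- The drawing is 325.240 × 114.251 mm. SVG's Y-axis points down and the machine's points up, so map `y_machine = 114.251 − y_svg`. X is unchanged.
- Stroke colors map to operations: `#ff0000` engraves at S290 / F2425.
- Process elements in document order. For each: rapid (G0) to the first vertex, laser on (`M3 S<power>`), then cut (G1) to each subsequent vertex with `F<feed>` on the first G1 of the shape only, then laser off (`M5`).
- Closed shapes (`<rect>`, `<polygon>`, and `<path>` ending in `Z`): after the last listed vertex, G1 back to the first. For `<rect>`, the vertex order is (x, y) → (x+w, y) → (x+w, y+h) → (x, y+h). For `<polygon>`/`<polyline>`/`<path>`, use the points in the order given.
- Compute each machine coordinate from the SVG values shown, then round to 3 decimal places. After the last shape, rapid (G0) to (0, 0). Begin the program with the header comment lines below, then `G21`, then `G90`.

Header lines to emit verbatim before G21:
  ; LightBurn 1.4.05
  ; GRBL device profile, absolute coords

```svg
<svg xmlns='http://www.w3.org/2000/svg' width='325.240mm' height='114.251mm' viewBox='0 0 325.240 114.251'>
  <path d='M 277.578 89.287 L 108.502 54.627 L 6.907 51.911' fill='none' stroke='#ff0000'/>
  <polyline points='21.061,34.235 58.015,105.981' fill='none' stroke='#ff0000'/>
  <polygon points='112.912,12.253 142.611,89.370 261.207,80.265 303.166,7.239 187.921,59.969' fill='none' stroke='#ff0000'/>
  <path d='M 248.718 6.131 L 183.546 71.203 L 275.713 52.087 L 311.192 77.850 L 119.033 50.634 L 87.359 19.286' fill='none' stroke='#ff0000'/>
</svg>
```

; LightBurn 1.4.05
; GRBL device profile, absolute coords
G21
G90
G0 X277.578 Y24.964
M3 S290
G1 X108.502 Y59.624 F2425
G1 X6.907 Y62.340
M5
G0 X21.061 Y80.016
M3 S290
G1 X58.015 Y8.270 F2425
M5
G0 X112.912 Y101.998
M3 S290
G1 X142.611 Y24.881 F2425
G1 X261.207 Y33.986
G1 X303.166 Y107.012
G1 X187.921 Y54.282
G1 X112.912 Y101.998
M5
G0 X248.718 Y108.120
M3 S290
G1 X183.546 Y43.048 F2425
G1 X275.713 Y62.164
G1 X311.192 Y36.401
G1 X119.033 Y63.617
G1 X87.359 Y94.965
M5
G0 X0.000 Y0.000

1 u = 1 mm; y_m = 114.251 − y.

[1] `<path>` open polyline, #ff0000→engrave S290 F2425: (277.578,24.964) → (108.502,59.624) → (6.907,62.340)

[2] `<polyline>` line segment, #ff0000→engrave S290 F2425: (21.061,80.016) → (58.015,8.270)

[3] `<polygon>` closed polygon, #ff0000→engrave S290 F2425: (112.912,101.998) → (142.611,24.881) → (261.207,33.986) → (303.166,107.012) → (187.921,54.282) → (112.912,101.998) (closed)

[4] `<path>` open polyline, #ff0000→engrave S290 F2425: (248.718,108.120) → (183.546,43.048) → (275.713,62.164) → (311.192,36.401) → (119.033,63.617) → (87.359,94.965)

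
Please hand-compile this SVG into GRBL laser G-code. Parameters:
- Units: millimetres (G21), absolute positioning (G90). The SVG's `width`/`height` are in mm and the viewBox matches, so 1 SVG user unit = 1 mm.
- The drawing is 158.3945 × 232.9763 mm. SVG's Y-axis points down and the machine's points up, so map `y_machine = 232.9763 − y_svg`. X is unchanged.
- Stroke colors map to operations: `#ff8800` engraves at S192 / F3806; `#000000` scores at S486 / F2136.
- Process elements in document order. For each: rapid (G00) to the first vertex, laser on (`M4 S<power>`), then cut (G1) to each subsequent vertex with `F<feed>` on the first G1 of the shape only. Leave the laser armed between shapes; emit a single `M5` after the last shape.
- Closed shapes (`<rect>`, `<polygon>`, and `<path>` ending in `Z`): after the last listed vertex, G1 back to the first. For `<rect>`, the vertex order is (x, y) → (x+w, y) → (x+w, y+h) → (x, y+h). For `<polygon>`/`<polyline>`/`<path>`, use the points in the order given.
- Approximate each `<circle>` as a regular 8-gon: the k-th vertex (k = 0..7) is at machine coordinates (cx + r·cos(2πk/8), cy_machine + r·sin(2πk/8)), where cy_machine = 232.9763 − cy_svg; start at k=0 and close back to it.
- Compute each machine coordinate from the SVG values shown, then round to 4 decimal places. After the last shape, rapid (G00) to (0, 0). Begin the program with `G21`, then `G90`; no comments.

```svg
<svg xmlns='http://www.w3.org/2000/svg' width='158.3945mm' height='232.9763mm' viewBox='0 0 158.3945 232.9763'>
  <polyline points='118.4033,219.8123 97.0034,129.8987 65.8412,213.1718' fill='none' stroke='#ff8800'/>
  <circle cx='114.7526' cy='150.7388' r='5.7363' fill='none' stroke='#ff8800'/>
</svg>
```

G21
G90
G00 X118.4033 Y13.1640
M4 S192
G1 X97.0034 Y103.0776 F3806
G1 X65.8412 Y19.8045
G00 X120.4889 Y82.2375
M4 S192
G1 X118.8088 Y86.2937 F3806
G1 X114.7526 Y87.9738
G1 X110.6964 Y86.2937
G1 X109.0163 Y82.2375
G1 X110.6964 Y78.1813
G1 X114.7526 Y76.5012
G1 X118.8088 Y78.1813
G1 X120.4889 Y82.2375
M5
G00 X0.0000 Y0.0000

Since the viewBox matches the mm dimensions, user units are millimetres directly. The only transform is the Y-flip y_m = 232.9763 − y_svg.

Shape 1 is a open polyline drawn with `<polyline>`. Its stroke #ff8800 means engrave at S192, F3806. After flipping Y the toolpath is (118.4033,13.1640) → (97.0034,103.0776) → (65.8412,19.8045).

Shape 2 is a circle drawn with `<circle>`. Its stroke #ff8800 means engrave at S192, F3806. After flipping Y the toolpath is (120.4889,82.2375) → (118.8088,86.2937) → (114.7526,87.9738) → (110.6964,86.2937) → (109.0163,82.2375) → (110.6964,78.1813) → (114.7526,76.5012) → (118.8088,78.1813) → (120.4889,82.2375), returning to the start.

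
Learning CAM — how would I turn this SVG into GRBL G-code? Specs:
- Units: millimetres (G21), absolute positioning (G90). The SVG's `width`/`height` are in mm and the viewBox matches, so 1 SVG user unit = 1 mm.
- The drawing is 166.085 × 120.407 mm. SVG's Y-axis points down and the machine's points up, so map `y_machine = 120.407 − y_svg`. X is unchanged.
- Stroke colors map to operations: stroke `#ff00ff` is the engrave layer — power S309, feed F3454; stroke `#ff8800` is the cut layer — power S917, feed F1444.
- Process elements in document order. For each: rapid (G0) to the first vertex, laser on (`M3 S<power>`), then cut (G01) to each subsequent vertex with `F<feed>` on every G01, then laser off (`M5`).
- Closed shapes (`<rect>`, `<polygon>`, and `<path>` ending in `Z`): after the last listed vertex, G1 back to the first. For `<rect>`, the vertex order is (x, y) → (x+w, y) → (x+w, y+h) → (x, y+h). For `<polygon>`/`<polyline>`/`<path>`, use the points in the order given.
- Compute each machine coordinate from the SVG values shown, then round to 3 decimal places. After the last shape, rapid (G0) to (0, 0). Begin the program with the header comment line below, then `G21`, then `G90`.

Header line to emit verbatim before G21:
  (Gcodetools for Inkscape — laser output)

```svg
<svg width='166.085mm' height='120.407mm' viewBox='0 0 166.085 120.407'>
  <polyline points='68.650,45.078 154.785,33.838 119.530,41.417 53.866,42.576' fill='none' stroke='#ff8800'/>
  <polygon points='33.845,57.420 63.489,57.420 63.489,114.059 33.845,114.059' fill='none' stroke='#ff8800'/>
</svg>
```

(Gcodetools for Inkscape — laser output)
G21
G90
G0 X68.650 Y75.329
M3 S917
G01 X154.785 Y86.569 F1444
G01 X119.530 Y78.990 F1444
G01 X53.866 Y77.831 F1444
M5
G0 X33.845 Y62.987
M3 S917
G01 X63.489 Y62.987 F1444
G01 X63.489 Y6.348 F1444
G01 X33.845 Y6.348 F1444
G01 X33.845 Y62.987 F1444
M5
G0 X0.000 Y0.000

Since the viewBox matches the mm dimensions, user units are millimetres directly. The only transform is the Y-flip y_m = 120.407 − y_svg.

Shape 1 is a open polyline drawn with `<polyline>`. Its stroke #ff8800 means cut at S917, F1444. After flipping Y the toolpath is (68.650,75.329) → (154.785,86.569) → (119.530,78.990) → (53.866,77.831).

Shape 2 is a rectangle drawn with `<polygon>`. Its stroke #ff8800 means cut at S917, F1444. After flipping Y the toolpath is (33.845,62.987) → (63.489,62.987) → (63.489,6.348) → (33.845,6.348) → (33.845,62.987), returning to the start.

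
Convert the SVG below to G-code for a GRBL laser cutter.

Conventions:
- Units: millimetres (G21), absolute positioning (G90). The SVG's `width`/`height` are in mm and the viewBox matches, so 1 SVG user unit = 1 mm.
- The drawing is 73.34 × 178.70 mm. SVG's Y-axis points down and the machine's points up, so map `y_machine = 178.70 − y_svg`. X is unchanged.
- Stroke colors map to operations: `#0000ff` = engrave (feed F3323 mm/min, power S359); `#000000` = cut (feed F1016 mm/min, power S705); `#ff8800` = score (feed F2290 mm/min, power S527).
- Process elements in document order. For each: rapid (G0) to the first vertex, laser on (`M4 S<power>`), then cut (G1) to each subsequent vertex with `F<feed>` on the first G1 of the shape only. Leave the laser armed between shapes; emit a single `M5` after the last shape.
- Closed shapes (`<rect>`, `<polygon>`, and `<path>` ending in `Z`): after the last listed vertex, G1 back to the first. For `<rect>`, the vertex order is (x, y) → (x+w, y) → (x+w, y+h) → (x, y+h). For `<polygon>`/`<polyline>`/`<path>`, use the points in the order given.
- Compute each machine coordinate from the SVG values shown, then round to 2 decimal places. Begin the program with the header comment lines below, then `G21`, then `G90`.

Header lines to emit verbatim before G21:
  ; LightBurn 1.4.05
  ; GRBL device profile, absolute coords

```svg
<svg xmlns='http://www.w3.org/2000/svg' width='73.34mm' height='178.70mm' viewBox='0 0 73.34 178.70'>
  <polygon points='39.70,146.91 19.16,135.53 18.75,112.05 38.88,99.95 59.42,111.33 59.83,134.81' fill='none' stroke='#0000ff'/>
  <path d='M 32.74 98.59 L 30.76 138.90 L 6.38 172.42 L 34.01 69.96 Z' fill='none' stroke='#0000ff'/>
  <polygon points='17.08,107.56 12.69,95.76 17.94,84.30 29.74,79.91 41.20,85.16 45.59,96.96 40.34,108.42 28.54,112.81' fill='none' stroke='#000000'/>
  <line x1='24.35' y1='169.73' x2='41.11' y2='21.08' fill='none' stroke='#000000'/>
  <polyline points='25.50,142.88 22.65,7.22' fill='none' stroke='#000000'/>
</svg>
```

Since the viewBox matches the mm dimensions, user units are millimetres directly. The only transform is the Y-flip y_m = 178.70 − y_svg.

Shape 1 is a regular polygon drawn with `<polygon>`. Its stroke #0000ff means engrave at S359, F3323. After flipping Y the toolpath is (39.70,31.79) → (19.16,43.17) → (18.75,66.65) → (38.88,78.75) → (59.42,67.37) → (59.83,43.89) → (39.70,31.79), returning to the start.

Shape 2 is a closed polygon drawn with `<path>`. Its stroke #0000ff means engrave at S359, F3323. After flipping Y the toolpath is (32.74,80.11) → (30.76,39.80) → (6.38,6.28) → (34.01,108.74) → (32.74,80.11), returning to the start.

Shape 3 is a regular polygon drawn with `<polygon>`. Its stroke #000000 means cut at S705, F1016. After flipping Y the toolpath is (17.08,71.14) → (12.69,82.94) → (17.94,94.40) → (29.74,98.79) → (41.20,93.54) → (45.59,81.74) → (40.34,70.28) → (28.54,65.89) → (17.08,71.14), returning to the start.

Shape 4 is a line segment drawn with `<line>`. Its stroke #000000 means cut at S705, F1016. After flipping Y the toolpath is (24.35,8.97) → (41.11,157.62).

Shape 5 is a line segment drawn with `<polyline>`. Its stroke #000000 means cut at S705, F1016. After flipping Y the toolpath is (25.50,35.82) → (22.65,171.48).

; LightBurn 1.4.05
; GRBL device profile, absolute coords
G21
G90
G0 X39.70 Y31.79
M4 S359
G1 X19.16 Y43.17 F3323
G1 X18.75 Y66.65
G1 X38.88 Y78.75
G1 X59.42 Y67.37
G1 X59.83 Y43.89
G1 X39.70 Y31.79
G0 X32.74 Y80.11
M4 S359
G1 X30.76 Y39.80 F3323
G1 X6.38 Y6.28
G1 X34.01 Y108.74
G1 X32.74 Y80.11
G0 X17.08 Y71.14
M4 S705
G1 X12.69 Y82.94 F1016
G1 X17.94 Y94.40
G1 X29.74 Y98.79
G1 X41.20 Y93.54
G1 X45.59 Y81.74
G1 X40.34 Y70.28
G1 X28.54 Y65.89
G1 X17.08 Y71.14
G0 X24.35 Y8.97
M4 S705
G1 X41.11 Y157.62 F1016
G0 X25.50 Y35.82
M4 S705
G1 X22.65 Y171.48 F1016
M5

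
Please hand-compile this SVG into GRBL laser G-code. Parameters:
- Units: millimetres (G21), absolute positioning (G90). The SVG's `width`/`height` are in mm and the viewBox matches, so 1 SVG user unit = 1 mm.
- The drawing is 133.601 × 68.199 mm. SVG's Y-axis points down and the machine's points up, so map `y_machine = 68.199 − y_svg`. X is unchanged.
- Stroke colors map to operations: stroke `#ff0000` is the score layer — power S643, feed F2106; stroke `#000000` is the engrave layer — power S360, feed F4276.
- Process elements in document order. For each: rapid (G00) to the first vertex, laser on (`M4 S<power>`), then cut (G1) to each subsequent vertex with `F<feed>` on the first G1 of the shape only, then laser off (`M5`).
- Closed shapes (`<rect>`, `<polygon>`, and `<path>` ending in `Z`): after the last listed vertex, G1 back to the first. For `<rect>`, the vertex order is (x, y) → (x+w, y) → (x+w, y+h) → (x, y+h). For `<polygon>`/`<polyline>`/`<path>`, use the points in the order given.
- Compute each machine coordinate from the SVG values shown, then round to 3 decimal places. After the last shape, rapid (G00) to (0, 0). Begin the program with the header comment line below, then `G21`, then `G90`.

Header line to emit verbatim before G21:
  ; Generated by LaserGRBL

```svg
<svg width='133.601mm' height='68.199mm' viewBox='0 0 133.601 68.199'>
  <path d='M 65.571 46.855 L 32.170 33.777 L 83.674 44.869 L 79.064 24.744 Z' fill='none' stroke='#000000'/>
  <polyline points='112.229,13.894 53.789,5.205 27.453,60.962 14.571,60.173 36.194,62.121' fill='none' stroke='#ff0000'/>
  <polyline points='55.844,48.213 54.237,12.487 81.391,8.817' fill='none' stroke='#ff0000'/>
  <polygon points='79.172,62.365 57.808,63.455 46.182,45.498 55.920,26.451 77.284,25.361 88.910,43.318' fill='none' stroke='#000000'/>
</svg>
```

Since the viewBox matches the mm dimensions, user units are millimetres directly. The only transform is the Y-flip y_m = 68.199 − y_svg.

Shape 1 is a closed polygon drawn with `<path>`. Its stroke #000000 means engrave at S360, F4276. After flipping Y the toolpath is (65.571,21.344) → (32.170,34.422) → (83.674,23.330) → (79.064,43.455) → (65.571,21.344), returning to the start.

Shape 2 is a open polyline drawn with `<polyline>`. Its stroke #ff0000 means score at S643, F2106. After flipping Y the toolpath is (112.229,54.305) → (53.789,62.994) → (27.453,7.237) → (14.571,8.026) → (36.194,6.078).

Shape 3 is a open polyline drawn with `<polyline>`. Its stroke #ff0000 means score at S643, F2106. After flipping Y the toolpath is (55.844,19.986) → (54.237,55.712) → (81.391,59.382).

Shape 4 is a regular polygon drawn with `<polygon>`. Its stroke #000000 means engrave at S360, F4276. After flipping Y the toolpath is (79.172,5.834) → (57.808,4.744) → (46.182,22.701) → (55.920,41.748) → (77.284,42.838) → (88.910,24.881) → (79.172,5.834), returning to the start.

; Generated by LaserGRBL
G21
G90
G00 X65.571 Y21.344
M4 S360
G1 X32.170 Y34.422 F4276
G1 X83.674 Y23.330
G1 X79.064 Y43.455
G1 X65.571 Y21.344
M5
G00 X112.229 Y54.305
M4 S643
G1 X53.789 Y62.994 F2106
G1 X27.453 Y7.237
G1 X14.571 Y8.026
G1 X36.194 Y6.078
M5
G00 X55.844 Y19.986
M4 S643
G1 X54.237 Y55.712 F2106
G1 X81.391 Y59.382
M5
G00 X79.172 Y5.834
M4 S360
G1 X57.808 Y4.744 F4276
G1 X46.182 Y22.701
G1 X55.920 Y41.748
G1 X77.284 Y42.838
G1 X88.910 Y24.881
G1 X79.172 Y5.834
M5
G00 X0.000 Y0.000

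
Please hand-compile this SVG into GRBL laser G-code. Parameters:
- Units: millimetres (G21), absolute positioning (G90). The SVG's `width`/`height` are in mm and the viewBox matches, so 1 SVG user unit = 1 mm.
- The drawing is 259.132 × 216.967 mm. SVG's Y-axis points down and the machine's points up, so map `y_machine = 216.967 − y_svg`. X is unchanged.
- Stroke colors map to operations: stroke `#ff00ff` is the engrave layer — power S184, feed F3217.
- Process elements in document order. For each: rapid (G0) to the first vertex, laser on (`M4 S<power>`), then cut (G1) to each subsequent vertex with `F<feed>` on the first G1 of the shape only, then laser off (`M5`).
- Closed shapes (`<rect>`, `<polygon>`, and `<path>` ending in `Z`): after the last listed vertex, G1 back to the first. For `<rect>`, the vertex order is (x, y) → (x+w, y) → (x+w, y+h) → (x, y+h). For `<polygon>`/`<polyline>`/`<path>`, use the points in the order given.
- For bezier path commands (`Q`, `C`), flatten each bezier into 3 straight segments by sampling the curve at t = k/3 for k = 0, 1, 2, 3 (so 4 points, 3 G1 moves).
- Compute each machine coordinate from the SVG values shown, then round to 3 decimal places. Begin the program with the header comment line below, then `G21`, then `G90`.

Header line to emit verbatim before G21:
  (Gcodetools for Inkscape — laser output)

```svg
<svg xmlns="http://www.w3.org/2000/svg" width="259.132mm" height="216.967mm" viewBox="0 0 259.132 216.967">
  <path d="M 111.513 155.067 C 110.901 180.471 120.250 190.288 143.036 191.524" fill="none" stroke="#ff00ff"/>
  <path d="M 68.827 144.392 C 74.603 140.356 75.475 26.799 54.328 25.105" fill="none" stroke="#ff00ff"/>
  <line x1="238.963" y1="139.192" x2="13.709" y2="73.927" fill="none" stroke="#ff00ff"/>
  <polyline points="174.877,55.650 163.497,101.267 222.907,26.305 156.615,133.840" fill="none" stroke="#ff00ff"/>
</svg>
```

1 u = 1 mm; y_m = 216.967 − y.

[1] `<path>` cubic bezier, #ff00ff→engrave S184 F3217: (111.513,61.900) → (114.350,41.432) → (124.600,29.799) → (143.036,25.443)

[2] `<path>` cubic bezier, #ff00ff→engrave S184 F3217: (68.827,72.575) → (72.334,104.919) → (68.769,161.080) → (54.328,191.862)

[3] `<line>` line segment, #ff00ff→engrave S184 F3217: (238.963,77.775) → (13.709,143.040)

[4] `<polyline>` open polyline, #ff00ff→engrave S184 F3217: (174.877,161.317) → (163.497,115.700) → (222.907,190.662) → (156.615,83.127)

(Gcodetools for Inkscape — laser output)
G21
G90
G0 X111.513 Y61.900
M4 S184
G1 X114.350 Y41.432 F3217
G1 X124.600 Y29.799
G1 X143.036 Y25.443
M5
G0 X68.827 Y72.575
M4 S184
G1 X72.334 Y104.919 F3217
G1 X68.769 Y161.080
G1 X54.328 Y191.862
M5
G0 X238.963 Y77.775
M4 S184
G1 X13.709 Y143.040 F3217
M5
G0 X174.877 Y161.317
M4 S184
G1 X163.497 Y115.700 F3217
G1 X222.907 Y190.662
G1 X156.615 Y83.127
M5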